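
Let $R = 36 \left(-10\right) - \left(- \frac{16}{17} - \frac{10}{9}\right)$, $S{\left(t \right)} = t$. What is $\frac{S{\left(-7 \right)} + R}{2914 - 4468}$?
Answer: $\frac{55837}{237762} \approx 0.23484$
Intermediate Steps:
$R = - \frac{54766}{153}$ ($R = -360 - - \frac{314}{153} = -360 + \left(\frac{16}{17} + \frac{10}{9}\right) = -360 + \frac{314}{153} = - \frac{54766}{153} \approx -357.95$)
$\frac{S{\left(-7 \right)} + R}{2914 - 4468} = \frac{-7 - \frac{54766}{153}}{2914 - 4468} = - \frac{55837}{153 \left(-1554\right)} = \left(- \frac{55837}{153}\right) \left(- \frac{1}{1554}\right) = \frac{55837}{237762}$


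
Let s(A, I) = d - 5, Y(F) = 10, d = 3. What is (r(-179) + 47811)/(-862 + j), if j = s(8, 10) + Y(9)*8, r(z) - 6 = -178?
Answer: -47639/784 ≈ -60.764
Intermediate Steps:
r(z) = -172 (r(z) = 6 - 178 = -172)
s(A, I) = -2 (s(A, I) = 3 - 5 = -2)
j = 78 (j = -2 + 10*8 = -2 + 80 = 78)
(r(-179) + 47811)/(-862 + j) = (-172 + 47811)/(-862 + 78) = 47639/(-784) = 47639*(-1/784) = -47639/784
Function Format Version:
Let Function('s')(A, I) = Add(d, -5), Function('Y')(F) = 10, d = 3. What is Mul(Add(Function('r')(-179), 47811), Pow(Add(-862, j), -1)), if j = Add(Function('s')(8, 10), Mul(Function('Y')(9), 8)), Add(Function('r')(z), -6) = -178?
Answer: Rational(-47639, 784) ≈ -60.764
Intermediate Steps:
Function('r')(z) = -172 (Function('r')(z) = Add(6, -178) = -172)
Function('s')(A, I) = -2 (Function('s')(A, I) = Add(3, -5) = -2)
j = 78 (j = Add(-2, Mul(10, 8)) = Add(-2, 80) = 78)
Mul(Add(Function('r')(-179), 47811), Pow(Add(-862, j), -1)) = Mul(Add(-172, 47811), Pow(Add(-862, 78), -1)) = Mul(47639, Pow(-784, -1)) = Mul(47639, Rational(-1, 784)) = Rational(-47639, 784)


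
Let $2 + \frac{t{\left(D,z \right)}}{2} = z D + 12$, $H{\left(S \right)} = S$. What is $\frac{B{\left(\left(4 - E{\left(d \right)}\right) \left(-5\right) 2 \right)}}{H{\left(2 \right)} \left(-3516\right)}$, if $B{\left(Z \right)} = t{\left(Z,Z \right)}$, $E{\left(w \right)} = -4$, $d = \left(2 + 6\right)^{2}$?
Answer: $- \frac{3205}{1758} \approx -1.8231$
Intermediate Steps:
$d = 64$ ($d = 8^{2} = 64$)
$t{\left(D,z \right)} = 20 + 2 D z$ ($t{\left(D,z \right)} = -4 + 2 \left(z D + 12\right) = -4 + 2 \left(D z + 12\right) = -4 + 2 \left(12 + D z\right) = -4 + \left(24 + 2 D z\right) = 20 + 2 D z$)
$B{\left(Z \right)} = 20 + 2 Z^{2}$ ($B{\left(Z \right)} = 20 + 2 Z Z = 20 + 2 Z^{2}$)
$\frac{B{\left(\left(4 - E{\left(d \right)}\right) \left(-5\right) 2 \right)}}{H{\left(2 \right)} \left(-3516\right)} = \frac{20 + 2 \left(\left(4 - -4\right) \left(-5\right) 2\right)^{2}}{2 \left(-3516\right)} = \frac{20 + 2 \left(\left(4 + 4\right) \left(-5\right) 2\right)^{2}}{-7032} = \left(20 + 2 \left(8 \left(-5\right) 2\right)^{2}\right) \left(- \frac{1}{7032}\right) = \left(20 + 2 \left(\left(-40\right) 2\right)^{2}\right) \left(- \frac{1}{7032}\right) = \left(20 + 2 \left(-80\right)^{2}\right) \left(- \frac{1}{7032}\right) = \left(20 + 2 \cdot 6400\right) \left(- \frac{1}{7032}\right) = \left(20 + 12800\right) \left(- \frac{1}{7032}\right) = 12820 \left(- \frac{1}{7032}\right) = - \frac{3205}{1758}$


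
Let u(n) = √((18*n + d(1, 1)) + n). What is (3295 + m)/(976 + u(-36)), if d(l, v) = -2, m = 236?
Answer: 574376/158877 - 8239*I*√14/317754 ≈ 3.6152 - 0.097017*I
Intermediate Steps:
u(n) = √(-2 + 19*n) (u(n) = √((18*n - 2) + n) = √((-2 + 18*n) + n) = √(-2 + 19*n))
(3295 + m)/(976 + u(-36)) = (3295 + 236)/(976 + √(-2 + 19*(-36))) = 3531/(976 + √(-2 - 684)) = 3531/(976 + √(-686)) = 3531/(976 + 7*I*√14)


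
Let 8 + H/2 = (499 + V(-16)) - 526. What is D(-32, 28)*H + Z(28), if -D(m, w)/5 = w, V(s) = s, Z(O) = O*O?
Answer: 15064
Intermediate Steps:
Z(O) = O²
H = -102 (H = -16 + 2*((499 - 16) - 526) = -16 + 2*(483 - 526) = -16 + 2*(-43) = -16 - 86 = -102)
D(m, w) = -5*w
D(-32, 28)*H + Z(28) = -5*28*(-102) + 28² = -140*(-102) + 784 = 14280 + 784 = 15064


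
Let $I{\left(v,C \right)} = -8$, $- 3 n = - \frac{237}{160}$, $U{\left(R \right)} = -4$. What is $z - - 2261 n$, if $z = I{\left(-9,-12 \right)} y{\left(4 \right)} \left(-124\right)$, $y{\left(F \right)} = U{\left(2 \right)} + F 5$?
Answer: $\frac{2718139}{160} \approx 16988.0$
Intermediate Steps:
$n = \frac{79}{160}$ ($n = - \frac{\left(-237\right) \frac{1}{160}}{3} = \left(- \frac{1}{3}\right) \left(- \frac{237}{160}\right) = \frac{79}{160} \approx 0.49375$)
$y{\left(F \right)} = -4 + 5 F$ ($y{\left(F \right)} = -4 + F 5 = -4 + 5 F$)
$z = 15872$ ($z = - 8 \left(-4 + 5 \cdot 4\right) \left(-124\right) = - 8 \left(-4 + 20\right) \left(-124\right) = \left(-8\right) 16 \left(-124\right) = \left(-128\right) \left(-124\right) = 15872$)
$z - - 2261 n = 15872 - \left(-2261\right) \frac{79}{160} = 15872 - - \frac{178619}{160} = 15872 + \frac{178619}{160} = \frac{2718139}{160}$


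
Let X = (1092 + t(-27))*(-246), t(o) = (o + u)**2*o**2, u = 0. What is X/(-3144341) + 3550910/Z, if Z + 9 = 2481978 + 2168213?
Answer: 310176806583893/7310878960031 ≈ 42.427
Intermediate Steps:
Z = 4650182 (Z = -9 + (2481978 + 2168213) = -9 + 4650191 = 4650182)
t(o) = o**4 (t(o) = (o + 0)**2*o**2 = o**2*o**2 = o**4)
X = -131003118 (X = (1092 + (-27)**4)*(-246) = (1092 + 531441)*(-246) = 532533*(-246) = -131003118)
X/(-3144341) + 3550910/Z = -131003118/(-3144341) + 3550910/4650182 = -131003118*(-1/3144341) + 3550910*(1/4650182) = 131003118/3144341 + 1775455/2325091 = 310176806583893/7310878960031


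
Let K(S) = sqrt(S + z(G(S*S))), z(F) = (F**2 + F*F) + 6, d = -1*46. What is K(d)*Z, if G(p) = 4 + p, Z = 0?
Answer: 0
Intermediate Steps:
d = -46
z(F) = 6 + 2*F**2 (z(F) = (F**2 + F**2) + 6 = 2*F**2 + 6 = 6 + 2*F**2)
K(S) = sqrt(6 + S + 2*(4 + S**2)**2) (K(S) = sqrt(S + (6 + 2*(4 + S*S)**2)) = sqrt(S + (6 + 2*(4 + S**2)**2)) = sqrt(6 + S + 2*(4 + S**2)**2))
K(d)*Z = sqrt(6 - 46 + 2*(4 + (-46)**2)**2)*0 = sqrt(6 - 46 + 2*(4 + 2116)**2)*0 = sqrt(6 - 46 + 2*2120**2)*0 = sqrt(6 - 46 + 2*4494400)*0 = sqrt(6 - 46 + 8988800)*0 = sqrt(8988760)*0 = (2*sqrt(2247190))*0 = 0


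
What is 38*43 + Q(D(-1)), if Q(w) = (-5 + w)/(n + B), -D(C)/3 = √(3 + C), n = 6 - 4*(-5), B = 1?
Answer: 44113/27 - √2/9 ≈ 1633.7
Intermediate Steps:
n = 26 (n = 6 + 20 = 26)
D(C) = -3*√(3 + C)
Q(w) = -5/27 + w/27 (Q(w) = (-5 + w)/(26 + 1) = (-5 + w)/27 = (-5 + w)*(1/27) = -5/27 + w/27)
38*43 + Q(D(-1)) = 38*43 + (-5/27 + (-3*√(3 - 1))/27) = 1634 + (-5/27 + (-3*√2)/27) = 1634 + (-5/27 - √2/9) = 44113/27 - √2/9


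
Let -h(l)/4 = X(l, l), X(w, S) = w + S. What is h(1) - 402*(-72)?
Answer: 28936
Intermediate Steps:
X(w, S) = S + w
h(l) = -8*l (h(l) = -4*(l + l) = -8*l)
h(1) - 402*(-72) = -8*1 - 402*(-72) = -8 + 28944 = 28936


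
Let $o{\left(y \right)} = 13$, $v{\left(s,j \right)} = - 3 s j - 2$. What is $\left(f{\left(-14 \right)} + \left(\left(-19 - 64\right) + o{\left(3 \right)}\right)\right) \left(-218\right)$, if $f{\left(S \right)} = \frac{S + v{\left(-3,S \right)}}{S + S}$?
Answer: $\frac{99081}{7} \approx 14154.0$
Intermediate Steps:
$v{\left(s,j \right)} = -2 - 3 j s$ ($v{\left(s,j \right)} = - 3 j s - 2 = -2 - 3 j s$)
$f{\left(S \right)} = \frac{-2 + 10 S}{2 S}$ ($f{\left(S \right)} = \frac{S - \left(2 + 3 S \left(-3\right)\right)}{S + S} = \frac{S + \left(-2 + 9 S\right)}{2 S} = \left(-2 + 10 S\right) \frac{1}{2 S} = \frac{-2 + 10 S}{2 S}$)
$\left(f{\left(-14 \right)} + \left(\left(-19 - 64\right) + o{\left(3 \right)}\right)\right) \left(-218\right) = \left(\left(5 - \frac{1}{-14}\right) + \left(\left(-19 - 64\right) + 13\right)\right) \left(-218\right) = \left(\left(5 - - \frac{1}{14}\right) + \left(-83 + 13\right)\right) \left(-218\right) = \left(\left(5 + \frac{1}{14}\right) - 70\right) \left(-218\right) = \left(\frac{71}{14} - 70\right) \left(-218\right) = \left(- \frac{909}{14}\right) \left(-218\right) = \frac{99081}{7}$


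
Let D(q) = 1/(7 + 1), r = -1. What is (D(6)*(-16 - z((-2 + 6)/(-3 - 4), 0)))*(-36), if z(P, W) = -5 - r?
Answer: 54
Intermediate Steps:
D(q) = 1/8
z(P, W) = -4 (z(P, W) = -5 - 1*(-1) = -5 + 1 = -4)
(D(6)*(-16 - z((-2 + 6)/(-3 - 4), 0)))*(-36) = ((-16 - 1*(-4))/8)*(-36) = ((-16 + 4)/8)*(-36) = ((1/8)*(-12))*(-36) = -3/2*(-36) = 54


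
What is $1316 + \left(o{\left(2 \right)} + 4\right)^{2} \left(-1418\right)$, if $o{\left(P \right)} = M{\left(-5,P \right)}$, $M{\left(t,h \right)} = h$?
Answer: $-49732$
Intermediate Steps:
$o{\left(P \right)} = P$
$1316 + \left(o{\left(2 \right)} + 4\right)^{2} \left(-1418\right) = 1316 + \left(2 + 4\right)^{2} \left(-1418\right) = 1316 + 6^{2} \left(-1418\right) = 1316 + 36 \left(-1418\right) = 1316 - 51048 = -49732$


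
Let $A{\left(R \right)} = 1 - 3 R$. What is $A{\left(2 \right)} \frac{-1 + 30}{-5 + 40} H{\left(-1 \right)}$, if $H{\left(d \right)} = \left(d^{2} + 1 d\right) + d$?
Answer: $\frac{29}{7} \approx 4.1429$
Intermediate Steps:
$H{\left(d \right)} = d^{2} + 2 d$ ($H{\left(d \right)} = \left(d^{2} + d\right) + d = \left(d + d^{2}\right) + d = d^{2} + 2 d$)
$A{\left(2 \right)} \frac{-1 + 30}{-5 + 40} H{\left(-1 \right)} = \left(1 - 6\right) \frac{-1 + 30}{-5 + 40} \left(- (2 - 1)\right) = \left(1 - 6\right) \frac{29}{35} \left(\left(-1\right) 1\right) = - 5 \cdot 29 \cdot \frac{1}{35} \left(-1\right) = \left(-5\right) \frac{29}{35} \left(-1\right) = \left(- \frac{29}{7}\right) \left(-1\right) = \frac{29}{7}$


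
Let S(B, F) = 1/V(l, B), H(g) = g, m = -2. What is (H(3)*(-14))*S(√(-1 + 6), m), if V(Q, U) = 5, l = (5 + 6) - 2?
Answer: -42/5 ≈ -8.4000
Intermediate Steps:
l = 9 (l = 11 - 2 = 9)
S(B, F) = ⅕ (S(B, F) = 1/5 = ⅕)
(H(3)*(-14))*S(√(-1 + 6), m) = (3*(-14))*(⅕) = -42*⅕ = -42/5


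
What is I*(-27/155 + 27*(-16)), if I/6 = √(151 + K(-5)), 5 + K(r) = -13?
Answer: -401922*√133/155 ≈ -29904.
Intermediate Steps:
K(r) = -18 (K(r) = -5 - 13 = -18)
I = 6*√133 (I = 6*√(151 - 18) = 6*√133 ≈ 69.195)
I*(-27/155 + 27*(-16)) = (6*√133)*(-27/155 + 27*(-16)) = (6*√133)*(-27*1/155 - 432) = (6*√133)*(-27/155 - 432) = (6*√133)*(-66987/155) = -401922*√133/155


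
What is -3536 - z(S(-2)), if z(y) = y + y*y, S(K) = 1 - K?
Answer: -3548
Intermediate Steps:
z(y) = y + y²
-3536 - z(S(-2)) = -3536 - (1 - 1*(-2))*(1 + (1 - 1*(-2))) = -3536 - (1 + 2)*(1 + (1 + 2)) = -3536 - 3*(1 + 3) = -3536 - 3*4 = -3536 - 1*12 = -3536 - 12 = -3548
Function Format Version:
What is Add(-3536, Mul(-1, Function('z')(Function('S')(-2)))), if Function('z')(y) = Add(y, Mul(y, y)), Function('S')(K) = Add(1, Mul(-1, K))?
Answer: -3548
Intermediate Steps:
Function('z')(y) = Add(y, Pow(y, 2))
Add(-3536, Mul(-1, Function('z')(Function('S')(-2)))) = Add(-3536, Mul(-1, Mul(Add(1, Mul(-1, -2)), Add(1, Add(1, Mul(-1, -2)))))) = Add(-3536, Mul(-1, Mul(Add(1, 2), Add(1, Add(1, 2))))) = Add(-3536, Mul(-1, Mul(3, Add(1, 3)))) = Add(-3536, Mul(-1, Mul(3, 4))) = Add(-3536, Mul(-1, 12)) = Add(-3536, -12) = -3548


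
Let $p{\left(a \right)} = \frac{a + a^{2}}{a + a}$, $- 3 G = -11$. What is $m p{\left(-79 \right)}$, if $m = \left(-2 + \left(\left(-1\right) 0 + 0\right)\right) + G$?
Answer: $-65$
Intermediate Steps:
$G = \frac{11}{3}$ ($G = \left(- \frac{1}{3}\right) \left(-11\right) = \frac{11}{3} \approx 3.6667$)
$m = \frac{5}{3}$ ($m = \left(-2 + \left(\left(-1\right) 0 + 0\right)\right) + \frac{11}{3} = \left(-2 + \left(0 + 0\right)\right) + \frac{11}{3} = \left(-2 + 0\right) + \frac{11}{3} = -2 + \frac{11}{3} = \frac{5}{3} \approx 1.6667$)
$p{\left(a \right)} = \frac{a + a^{2}}{2 a}$
$m p{\left(-79 \right)} = \frac{5 \left(\frac{1}{2} + \frac{1}{2} \left(-79\right)\right)}{3} = \frac{5 \left(\frac{1}{2} - \frac{79}{2}\right)}{3} = \frac{5}{3} \left(-39\right) = -65$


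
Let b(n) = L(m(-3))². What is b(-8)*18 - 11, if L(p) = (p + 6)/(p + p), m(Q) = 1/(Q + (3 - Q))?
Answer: 3227/2 ≈ 1613.5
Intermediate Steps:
m(Q) = ⅓ (m(Q) = 1/3 = ⅓)
L(p) = (6 + p)/(2*p) (L(p) = (6 + p)/((2*p)) = (6 + p)*(1/(2*p)) = (6 + p)/(2*p))
b(n) = 361/4 (b(n) = ((6 + ⅓)/(2*(⅓)))² = ((½)*3*(19/3))² = (19/2)² = 361/4)
b(-8)*18 - 11 = (361/4)*18 - 11 = 3249/2 - 11 = 3227/2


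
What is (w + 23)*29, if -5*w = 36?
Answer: 2291/5 ≈ 458.20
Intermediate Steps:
w = -36/5 (w = -⅕*36 = -36/5 ≈ -7.2000)
(w + 23)*29 = (-36/5 + 23)*29 = (79/5)*29 = 2291/5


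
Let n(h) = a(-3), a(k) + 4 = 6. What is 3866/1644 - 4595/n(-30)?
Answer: -943306/411 ≈ -2295.1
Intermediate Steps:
a(k) = 2 (a(k) = -4 + 6 = 2)
n(h) = 2
3866/1644 - 4595/n(-30) = 3866/1644 - 4595/2 = 3866*(1/1644) - 4595*1/2 = 1933/822 - 4595/2 = -943306/411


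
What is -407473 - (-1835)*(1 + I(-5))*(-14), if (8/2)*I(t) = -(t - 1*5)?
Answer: -497388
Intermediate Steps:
I(t) = 5/4 - t/4 (I(t) = (-(t - 1*5))/4 = (-(t - 5))/4 = (-(-5 + t))/4 = (5 - t)/4 = 5/4 - t/4)
-407473 - (-1835)*(1 + I(-5))*(-14) = -407473 - (-1835)*(1 + (5/4 - ¼*(-5)))*(-14) = -407473 - (-1835)*(1 + (5/4 + 5/4))*(-14) = -407473 - (-1835)*(1 + 5/2)*(-14) = -407473 - (-1835)*(7/2)*(-14) = -407473 - (-1835)*(-49) = -407473 - 1*89915 = -407473 - 89915 = -497388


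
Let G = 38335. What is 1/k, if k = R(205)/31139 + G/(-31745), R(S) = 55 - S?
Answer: -197701511/239695063 ≈ -0.82480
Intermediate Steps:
k = -239695063/197701511 (k = (55 - 1*205)/31139 + 38335/(-31745) = (55 - 205)*(1/31139) + 38335*(-1/31745) = -150*1/31139 - 7667/6349 = -150/31139 - 7667/6349 = -239695063/197701511 ≈ -1.2124)
1/k = 1/(-239695063/197701511) = -197701511/239695063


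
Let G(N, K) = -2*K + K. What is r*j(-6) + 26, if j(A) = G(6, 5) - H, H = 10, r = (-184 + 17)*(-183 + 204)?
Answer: 52631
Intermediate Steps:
G(N, K) = -K
r = -3507 (r = -167*21 = -3507)
j(A) = -15 (j(A) = -1*5 - 1*10 = -5 - 10 = -15)
r*j(-6) + 26 = -3507*(-15) + 26 = 52605 + 26 = 52631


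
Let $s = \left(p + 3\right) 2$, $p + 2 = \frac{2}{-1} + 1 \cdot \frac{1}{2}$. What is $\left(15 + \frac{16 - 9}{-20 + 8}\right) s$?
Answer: $- \frac{173}{12} \approx -14.417$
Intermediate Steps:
$p = - \frac{7}{2}$ ($p = -2 + \left(\frac{2}{-1} + 1 \cdot \frac{1}{2}\right) = -2 + \left(2 \left(-1\right) + 1 \cdot \frac{1}{2}\right) = -2 + \left(-2 + \frac{1}{2}\right) = -2 - \frac{3}{2} = - \frac{7}{2} \approx -3.5$)
$s = -1$ ($s = \left(- \frac{7}{2} + 3\right) 2 = \left(- \frac{1}{2}\right) 2 = -1$)
$\left(15 + \frac{16 - 9}{-20 + 8}\right) s = \left(15 + \frac{16 - 9}{-20 + 8}\right) \left(-1\right) = \left(15 + \frac{7}{-12}\right) \left(-1\right) = \left(15 + 7 \left(- \frac{1}{12}\right)\right) \left(-1\right) = \left(15 - \frac{7}{12}\right) \left(-1\right) = \frac{173}{12} \left(-1\right) = - \frac{173}{12}$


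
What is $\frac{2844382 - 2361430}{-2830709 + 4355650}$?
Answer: $\frac{482952}{1524941} \approx 0.3167$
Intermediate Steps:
$\frac{2844382 - 2361430}{-2830709 + 4355650} = \frac{482952}{1524941}$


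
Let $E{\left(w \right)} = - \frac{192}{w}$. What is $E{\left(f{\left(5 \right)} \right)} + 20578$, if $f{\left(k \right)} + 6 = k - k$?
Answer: $20610$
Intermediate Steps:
$f{\left(k \right)} = -6$ ($f{\left(k \right)} = -6 + \left(k - k\right) = -6 + 0 = -6$)
$E{\left(f{\left(5 \right)} \right)} + 20578 = - \frac{192}{-6} + 20578 = \left(-192\right) \left(- \frac{1}{6}\right) + 20578 = 32 + 20578 = 20610$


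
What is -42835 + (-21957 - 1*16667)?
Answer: -81459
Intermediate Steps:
-42835 + (-21957 - 1*16667) = -42835 + (-21957 - 16667) = -42835 - 38624 = -81459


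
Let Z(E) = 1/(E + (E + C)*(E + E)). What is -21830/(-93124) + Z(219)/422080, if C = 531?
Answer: 757204742473681/3230139003021120 ≈ 0.23442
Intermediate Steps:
Z(E) = 1/(E + 2*E*(531 + E)) (Z(E) = 1/(E + (E + 531)*(E + E)) = 1/(E + (531 + E)*(2*E)) = 1/(E + 2*E*(531 + E)))
-21830/(-93124) + Z(219)/422080 = -21830/(-93124) + (1/(219*(1063 + 2*219)))/422080 = -21830*(-1/93124) + (1/(219*(1063 + 438)))*(1/422080) = 10915/46562 + ((1/219)/1501)*(1/422080) = 10915/46562 + ((1/219)*(1/1501))*(1/422080) = 10915/46562 + (1/328719)*(1/422080) = 10915/46562 + 1/138745715520 = 757204742473681/3230139003021120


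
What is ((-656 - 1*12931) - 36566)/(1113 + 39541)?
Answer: -50153/40654 ≈ -1.2337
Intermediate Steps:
((-656 - 1*12931) - 36566)/(1113 + 39541) = ((-656 - 12931) - 36566)/40654 = (-13587 - 36566)*(1/40654) = -50153*1/40654 = -50153/40654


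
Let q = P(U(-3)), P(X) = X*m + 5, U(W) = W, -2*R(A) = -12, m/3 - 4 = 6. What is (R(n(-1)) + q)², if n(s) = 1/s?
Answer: 6241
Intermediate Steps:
m = 30 (m = 12 + 3*6 = 12 + 18 = 30)
R(A) = 6 (R(A) = -½*(-12) = 6)
P(X) = 5 + 30*X (P(X) = X*30 + 5 = 30*X + 5 = 5 + 30*X)
q = -85 (q = 5 + 30*(-3) = 5 - 90 = -85)
(R(n(-1)) + q)² = (6 - 85)² = (-79)² = 6241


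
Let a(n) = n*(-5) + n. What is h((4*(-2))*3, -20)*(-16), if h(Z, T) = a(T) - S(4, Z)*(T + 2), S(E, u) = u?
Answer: 5632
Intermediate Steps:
a(n) = -4*n (a(n) = -5*n + n = -4*n)
h(Z, T) = -4*T - Z*(2 + T) (h(Z, T) = -4*T - Z*(T + 2) = -4*T - Z*(2 + T))
h((4*(-2))*3, -20)*(-16) = (-4*(-20) - 2*4*(-2)*3 - 1*(-20)*(4*(-2))*3)*(-16) = (80 - (-16)*3 - 1*(-20)*(-8*3))*(-16) = (80 - 2*(-24) - 1*(-20)*(-24))*(-16) = (80 + 48 - 480)*(-16) = -352*(-16) = 5632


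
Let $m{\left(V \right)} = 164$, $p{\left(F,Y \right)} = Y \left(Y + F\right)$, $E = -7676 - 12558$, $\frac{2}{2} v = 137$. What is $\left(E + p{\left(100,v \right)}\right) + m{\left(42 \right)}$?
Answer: $12399$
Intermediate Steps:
$v = 137$
$E = -20234$ ($E = -7676 - 12558 = -20234$)
$p{\left(F,Y \right)} = Y \left(F + Y\right)$
$\left(E + p{\left(100,v \right)}\right) + m{\left(42 \right)} = \left(-20234 + 137 \left(100 + 137\right)\right) + 164 = \left(-20234 + 137 \cdot 237\right) + 164 = \left(-20234 + 32469\right) + 164 = 12235 + 164 = 12399$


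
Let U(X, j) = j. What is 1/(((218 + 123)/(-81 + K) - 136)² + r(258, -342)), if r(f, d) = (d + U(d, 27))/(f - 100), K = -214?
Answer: 13749950/258633205443 ≈ 5.3164e-5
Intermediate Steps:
r(f, d) = (27 + d)/(-100 + f) (r(f, d) = (d + 27)/(f - 100) = (27 + d)/(-100 + f))
1/(((218 + 123)/(-81 + K) - 136)² + r(258, -342)) = 1/(((218 + 123)/(-81 - 214) - 136)² + (27 - 342)/(-100 + 258)) = 1/((341/(-295) - 136)² - 315/158) = 1/((341*(-1/295) - 136)² + (1/158)*(-315)) = 1/((-341/295 - 136)² - 315/158) = 1/((-40461/295)² - 315/158) = 1/(1637092521/87025 - 315/158) = 1/(258633205443/13749950) = 13749950/258633205443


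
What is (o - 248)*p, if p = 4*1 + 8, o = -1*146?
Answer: -4728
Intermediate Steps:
o = -146
p = 12 (p = 4 + 8 = 12)
(o - 248)*p = (-146 - 248)*12 = -394*12 = -4728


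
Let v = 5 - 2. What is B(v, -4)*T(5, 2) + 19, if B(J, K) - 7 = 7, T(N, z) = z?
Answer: 47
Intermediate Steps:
v = 3
B(J, K) = 14 (B(J, K) = 7 + 7 = 14)
B(v, -4)*T(5, 2) + 19 = 14*2 + 19 = 28 + 19 = 47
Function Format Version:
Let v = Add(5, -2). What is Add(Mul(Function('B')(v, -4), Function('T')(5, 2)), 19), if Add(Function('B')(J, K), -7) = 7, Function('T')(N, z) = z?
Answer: 47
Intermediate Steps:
v = 3
Function('B')(J, K) = 14 (Function('B')(J, K) = Add(7, 7) = 14)
Add(Mul(Function('B')(v, -4), Function('T')(5, 2)), 19) = Add(Mul(14, 2), 19) = Add(28, 19) = 47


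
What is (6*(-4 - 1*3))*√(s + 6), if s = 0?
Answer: -42*√6 ≈ -102.88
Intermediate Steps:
(6*(-4 - 1*3))*√(s + 6) = (6*(-4 - 1*3))*√(0 + 6) = (6*(-4 - 3))*√6 = (6*(-7))*√6 = -42*√6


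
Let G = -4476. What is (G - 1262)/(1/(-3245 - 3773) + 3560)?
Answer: -40269284/24984079 ≈ -1.6118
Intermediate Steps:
(G - 1262)/(1/(-3245 - 3773) + 3560) = (-4476 - 1262)/(1/(-3245 - 3773) + 3560) = -5738/(1/(-7018) + 3560) = -5738/(-1/7018 + 3560) = -5738/24984079/7018 = -5738*7018/24984079 = -40269284/24984079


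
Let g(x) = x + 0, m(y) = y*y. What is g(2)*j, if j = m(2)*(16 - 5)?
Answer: 88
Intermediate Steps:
m(y) = y²
g(x) = x
j = 44 (j = 2²*(16 - 5) = 4*11 = 44)
g(2)*j = 2*44 = 88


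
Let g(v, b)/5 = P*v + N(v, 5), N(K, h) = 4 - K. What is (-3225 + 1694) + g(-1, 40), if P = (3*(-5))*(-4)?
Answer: -1806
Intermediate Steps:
P = 60 (P = -15*(-4) = 60)
g(v, b) = 20 + 295*v (g(v, b) = 5*(60*v + (4 - v)) = 5*(4 + 59*v) = 20 + 295*v)
(-3225 + 1694) + g(-1, 40) = (-3225 + 1694) + (20 + 295*(-1)) = -1531 + (20 - 295) = -1531 - 275 = -1806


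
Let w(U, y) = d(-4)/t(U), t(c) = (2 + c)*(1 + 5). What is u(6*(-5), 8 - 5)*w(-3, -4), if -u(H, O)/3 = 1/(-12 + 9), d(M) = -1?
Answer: 1/6 ≈ 0.16667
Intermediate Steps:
t(c) = 12 + 6*c (t(c) = (2 + c)*6 = 12 + 6*c)
w(U, y) = -1/(12 + 6*U)
u(H, O) = 1 (u(H, O) = -3/(-12 + 9) = -3/(-3) = -3*(-1/3) = 1)
u(6*(-5), 8 - 5)*w(-3, -4) = 1*(-1/(12 + 6*(-3))) = 1*(-1/(12 - 18)) = 1*(-1/(-6)) = 1*(-1*(-1/6)) = 1*(1/6) = 1/6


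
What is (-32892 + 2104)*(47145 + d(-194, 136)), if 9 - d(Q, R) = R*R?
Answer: -882322504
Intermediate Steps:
d(Q, R) = 9 - R² (d(Q, R) = 9 - R*R = 9 - R²)
(-32892 + 2104)*(47145 + d(-194, 136)) = (-32892 + 2104)*(47145 + (9 - 1*136²)) = -30788*(47145 + (9 - 1*18496)) = -30788*(47145 + (9 - 18496)) = -30788*(47145 - 18487) = -30788*28658 = -882322504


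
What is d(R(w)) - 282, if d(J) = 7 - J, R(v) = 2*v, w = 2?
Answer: -279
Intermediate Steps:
d(R(w)) - 282 = (7 - 2*2) - 282 = (7 - 1*4) - 282 = (7 - 4) - 282 = 3 - 282 = -279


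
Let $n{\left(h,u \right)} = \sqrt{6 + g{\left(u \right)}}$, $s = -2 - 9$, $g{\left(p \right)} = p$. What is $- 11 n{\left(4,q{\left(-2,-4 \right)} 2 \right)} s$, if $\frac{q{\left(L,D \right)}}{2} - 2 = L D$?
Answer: $121 \sqrt{46} \approx 820.66$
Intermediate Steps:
$q{\left(L,D \right)} = 4 + 2 D L$ ($q{\left(L,D \right)} = 4 + 2 L D = 4 + 2 D L$)
$s = -11$ ($s = -2 - 9 = -11$)
$n{\left(h,u \right)} = \sqrt{6 + u}$
$- 11 n{\left(4,q{\left(-2,-4 \right)} 2 \right)} s = - 11 \sqrt{6 + \left(4 + 2 \left(-4\right) \left(-2\right)\right) 2} \left(-11\right) = - 11 \sqrt{6 + \left(4 + 16\right) 2} \left(-11\right) = - 11 \sqrt{6 + 20 \cdot 2} \left(-11\right) = - 11 \sqrt{6 + 40} \left(-11\right) = - 11 \sqrt{46} \left(-11\right) = 121 \sqrt{46}$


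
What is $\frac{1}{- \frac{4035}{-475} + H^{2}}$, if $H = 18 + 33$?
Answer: $\frac{95}{247902} \approx 0.00038322$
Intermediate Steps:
$H = 51$
$\frac{1}{- \frac{4035}{-475} + H^{2}} = \frac{1}{- \frac{4035}{-475} + 51^{2}} = \frac{1}{\left(-4035\right) \left(- \frac{1}{475}\right) + 2601} = \frac{1}{\frac{807}{95} + 2601} = \frac{1}{\frac{247902}{95}} = \frac{95}{247902}$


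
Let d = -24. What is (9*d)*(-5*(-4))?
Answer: -4320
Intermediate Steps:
(9*d)*(-5*(-4)) = (9*(-24))*(-5*(-4)) = -216*20 = -4320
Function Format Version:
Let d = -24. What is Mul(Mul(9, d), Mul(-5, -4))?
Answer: -4320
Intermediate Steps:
Mul(Mul(9, d), Mul(-5, -4)) = Mul(Mul(9, -24), Mul(-5, -4)) = Mul(-216, 20) = -4320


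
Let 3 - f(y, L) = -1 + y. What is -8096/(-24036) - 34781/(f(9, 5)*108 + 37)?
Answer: 210017101/3022527 ≈ 69.484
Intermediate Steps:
f(y, L) = 4 - y (f(y, L) = 3 - (-1 + y) = 3 + (1 - y) = 4 - y)
-8096/(-24036) - 34781/(f(9, 5)*108 + 37) = -8096/(-24036) - 34781/((4 - 1*9)*108 + 37) = -8096*(-1/24036) - 34781/((4 - 9)*108 + 37) = 2024/6009 - 34781/(-5*108 + 37) = 2024/6009 - 34781/(-540 + 37) = 2024/6009 - 34781/(-503) = 2024/6009 - 34781*(-1/503) = 2024/6009 + 34781/503 = 210017101/3022527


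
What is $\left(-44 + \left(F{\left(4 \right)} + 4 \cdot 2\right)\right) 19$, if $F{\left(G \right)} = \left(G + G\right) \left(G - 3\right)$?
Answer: $-532$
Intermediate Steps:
$F{\left(G \right)} = 2 G \left(-3 + G\right)$
$\left(-44 + \left(F{\left(4 \right)} + 4 \cdot 2\right)\right) 19 = \left(-44 + \left(2 \cdot 4 \left(-3 + 4\right) + 4 \cdot 2\right)\right) 19 = \left(-44 + \left(2 \cdot 4 \cdot 1 + 8\right)\right) 19 = \left(-44 + \left(8 + 8\right)\right) 19 = \left(-44 + 16\right) 19 = \left(-28\right) 19 = -532$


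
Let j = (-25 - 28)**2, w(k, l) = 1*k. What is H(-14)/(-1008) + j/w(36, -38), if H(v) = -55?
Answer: 78707/1008 ≈ 78.082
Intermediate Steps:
w(k, l) = k
j = 2809 (j = (-53)**2 = 2809)
H(-14)/(-1008) + j/w(36, -38) = -55/(-1008) + 2809/36 = -55*(-1/1008) + 2809*(1/36) = 55/1008 + 2809/36 = 78707/1008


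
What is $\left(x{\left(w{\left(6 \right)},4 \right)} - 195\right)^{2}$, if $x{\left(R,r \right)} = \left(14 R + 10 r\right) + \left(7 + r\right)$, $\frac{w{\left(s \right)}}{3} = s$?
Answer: $11664$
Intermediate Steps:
$w{\left(s \right)} = 3 s$
$x{\left(R,r \right)} = 7 + 11 r + 14 R$ ($x{\left(R,r \right)} = \left(10 r + 14 R\right) + \left(7 + r\right) = 7 + 11 r + 14 R$)
$\left(x{\left(w{\left(6 \right)},4 \right)} - 195\right)^{2} = \left(\left(7 + 11 \cdot 4 + 14 \cdot 3 \cdot 6\right) - 195\right)^{2} = \left(\left(7 + 44 + 14 \cdot 18\right) - 195\right)^{2} = \left(\left(7 + 44 + 252\right) - 195\right)^{2} = \left(303 - 195\right)^{2} = 108^{2} = 11664$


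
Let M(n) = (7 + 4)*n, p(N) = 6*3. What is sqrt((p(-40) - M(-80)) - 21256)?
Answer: 3*I*sqrt(2262) ≈ 142.68*I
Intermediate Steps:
p(N) = 18
M(n) = 11*n
sqrt((p(-40) - M(-80)) - 21256) = sqrt((18 - 11*(-80)) - 21256) = sqrt((18 - 1*(-880)) - 21256) = sqrt((18 + 880) - 21256) = sqrt(898 - 21256) = sqrt(-20358) = 3*I*sqrt(2262)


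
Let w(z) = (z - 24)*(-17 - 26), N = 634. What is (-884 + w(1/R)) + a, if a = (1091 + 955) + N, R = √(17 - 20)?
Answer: 2828 + 43*I*√3/3 ≈ 2828.0 + 24.826*I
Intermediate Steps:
R = I*√3 (R = √(-3) = I*√3 ≈ 1.732*I)
a = 2680 (a = (1091 + 955) + 634 = 2046 + 634 = 2680)
w(z) = 1032 - 43*z (w(z) = (-24 + z)*(-43) = 1032 - 43*z)
(-884 + w(1/R)) + a = (-884 + (1032 - 43*(-I*√3/3))) + 2680 = (-884 + (1032 - (-43)*I*√3/3)) + 2680 = (-884 + (1032 + 43*I*√3/3)) + 2680 = (148 + 43*I*√3/3) + 2680 = 2828 + 43*I*√3/3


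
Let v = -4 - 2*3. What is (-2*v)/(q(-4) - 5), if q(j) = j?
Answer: -20/9 ≈ -2.2222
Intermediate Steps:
v = -10 (v = -4 - 6 = -10)
(-2*v)/(q(-4) - 5) = (-2*(-10))/(-4 - 5) = 20/(-9) = 20*(-1/9) = -20/9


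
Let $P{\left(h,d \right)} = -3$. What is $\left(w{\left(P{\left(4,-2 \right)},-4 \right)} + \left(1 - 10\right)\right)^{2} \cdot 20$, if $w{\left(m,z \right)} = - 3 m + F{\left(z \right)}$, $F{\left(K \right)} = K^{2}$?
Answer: $5120$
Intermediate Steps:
$w{\left(m,z \right)} = z^{2} - 3 m$ ($w{\left(m,z \right)} = - 3 m + z^{2} = z^{2} - 3 m$)
$\left(w{\left(P{\left(4,-2 \right)},-4 \right)} + \left(1 - 10\right)\right)^{2} \cdot 20 = \left(\left(\left(-4\right)^{2} - -9\right) + \left(1 - 10\right)\right)^{2} \cdot 20 = \left(\left(16 + 9\right) + \left(1 - 10\right)\right)^{2} \cdot 20 = \left(25 - 9\right)^{2} \cdot 20 = 16^{2} \cdot 20 = 256 \cdot 20 = 5120$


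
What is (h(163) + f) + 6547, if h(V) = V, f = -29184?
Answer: -22474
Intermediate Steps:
(h(163) + f) + 6547 = (163 - 29184) + 6547 = -29021 + 6547 = -22474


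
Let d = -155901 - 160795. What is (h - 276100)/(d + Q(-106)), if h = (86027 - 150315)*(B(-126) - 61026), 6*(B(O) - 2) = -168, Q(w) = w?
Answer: -1962317438/158401 ≈ -12388.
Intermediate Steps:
B(O) = -26 (B(O) = 2 + (⅙)*(-168) = 2 - 28 = -26)
h = 3924910976 (h = (86027 - 150315)*(-26 - 61026) = -64288*(-61052) = 3924910976)
d = -316696
(h - 276100)/(d + Q(-106)) = (3924910976 - 276100)/(-316696 - 106) = 3924634876/(-316802) = 3924634876*(-1/316802) = -1962317438/158401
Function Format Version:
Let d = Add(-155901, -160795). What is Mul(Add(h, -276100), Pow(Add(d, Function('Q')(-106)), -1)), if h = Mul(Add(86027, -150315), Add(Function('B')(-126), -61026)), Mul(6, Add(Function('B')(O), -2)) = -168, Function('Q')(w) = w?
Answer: Rational(-1962317438, 158401) ≈ -12388.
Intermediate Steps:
Function('B')(O) = -26 (Function('B')(O) = Add(2, Mul(Rational(1, 6), -168)) = Add(2, -28) = -26)
h = 3924910976 (h = Mul(Add(86027, -150315), Add(-26, -61026)) = Mul(-64288, -61052) = 3924910976)
d = -316696
Mul(Add(h, -276100), Pow(Add(d, Function('Q')(-106)), -1)) = Mul(Add(3924910976, -276100), Pow(Add(-316696, -106), -1)) = Mul(3924634876, Pow(-316802, -1)) = Mul(3924634876, Rational(-1, 316802)) = Rational(-1962317438, 158401)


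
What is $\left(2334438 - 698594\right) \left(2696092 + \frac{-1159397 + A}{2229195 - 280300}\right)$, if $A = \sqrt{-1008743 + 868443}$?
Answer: $\frac{8595377174177552892}{1948895} + \frac{3271688 i \sqrt{1403}}{389779} \approx 4.4104 \cdot 10^{12} + 314.4 i$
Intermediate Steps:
$A = 10 i \sqrt{1403}$ ($A = \sqrt{-140300} = 10 i \sqrt{1403} \approx 374.57 i$)
$\left(2334438 - 698594\right) \left(2696092 + \frac{-1159397 + A}{2229195 - 280300}\right) = \left(2334438 - 698594\right) \left(2696092 + \frac{-1159397 + 10 i \sqrt{1403}}{2229195 - 280300}\right) = 1635844 \left(2696092 + \frac{-1159397 + 10 i \sqrt{1403}}{1948895}\right) = 1635844 \left(2696092 + \left(-1159397 + 10 i \sqrt{1403}\right) \frac{1}{1948895}\right) = 1635844 \left(2696092 - \left(\frac{1159397}{1948895} - \frac{2 i \sqrt{1403}}{389779}\right)\right) = 1635844 \left(\frac{5254399058943}{1948895} + \frac{2 i \sqrt{1403}}{389779}\right) = \frac{8595377174177552892}{1948895} + \frac{3271688 i \sqrt{1403}}{389779}$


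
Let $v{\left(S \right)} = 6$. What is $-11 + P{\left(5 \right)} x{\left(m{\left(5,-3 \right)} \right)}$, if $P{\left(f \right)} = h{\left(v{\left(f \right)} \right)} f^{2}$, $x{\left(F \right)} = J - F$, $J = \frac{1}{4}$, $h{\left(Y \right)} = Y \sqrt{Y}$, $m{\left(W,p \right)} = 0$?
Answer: $-11 + \frac{75 \sqrt{6}}{2} \approx 80.856$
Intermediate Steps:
$h{\left(Y \right)} = Y^{\frac{3}{2}}$
$J = \frac{1}{4} \approx 0.25$
$x{\left(F \right)} = \frac{1}{4} - F$
$P{\left(f \right)} = 6 \sqrt{6} f^{2}$ ($P{\left(f \right)} = 6^{\frac{3}{2}} f^{2} = 6 \sqrt{6} f^{2}$)
$-11 + P{\left(5 \right)} x{\left(m{\left(5,-3 \right)} \right)} = -11 + 6 \sqrt{6} \cdot 5^{2} \left(\frac{1}{4} - 0\right) = -11 + 6 \sqrt{6} \cdot 25 \left(\frac{1}{4} + 0\right) = -11 + 150 \sqrt{6} \cdot \frac{1}{4} = -11 + \frac{75 \sqrt{6}}{2}$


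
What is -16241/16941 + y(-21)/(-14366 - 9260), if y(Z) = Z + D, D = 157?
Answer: -193006921/200124033 ≈ -0.96444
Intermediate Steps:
y(Z) = 157 + Z (y(Z) = Z + 157 = 157 + Z)
-16241/16941 + y(-21)/(-14366 - 9260) = -16241/16941 + (157 - 21)/(-14366 - 9260) = -16241*1/16941 + 136/(-23626) = -16241/16941 + 136*(-1/23626) = -16241/16941 - 68/11813 = -193006921/200124033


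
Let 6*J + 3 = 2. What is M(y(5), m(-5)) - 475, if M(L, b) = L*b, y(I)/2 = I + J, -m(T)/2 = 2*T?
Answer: -845/3 ≈ -281.67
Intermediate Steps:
m(T) = -4*T
J = -⅙ (J = -½ + (⅙)*2 = -½ + ⅓ = -⅙ ≈ -0.16667)
y(I) = -⅓ + 2*I (y(I) = 2*(I - ⅙) = 2*(-⅙ + I) = -⅓ + 2*I)
M(y(5), m(-5)) - 475 = (-⅓ + 2*5)*(-4*(-5)) - 475 = (-⅓ + 10)*20 - 475 = (29/3)*20 - 475 = 580/3 - 475 = -845/3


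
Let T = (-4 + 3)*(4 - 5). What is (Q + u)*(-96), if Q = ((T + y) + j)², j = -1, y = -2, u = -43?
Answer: 3744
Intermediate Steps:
T = 1 (T = -1*(-1) = 1)
Q = 4 (Q = ((1 - 2) - 1)² = (-1 - 1)² = (-2)² = 4)
(Q + u)*(-96) = (4 - 43)*(-96) = -39*(-96) = 3744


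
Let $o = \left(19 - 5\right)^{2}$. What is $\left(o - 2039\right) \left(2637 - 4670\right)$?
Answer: $3746819$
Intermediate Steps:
$o = 196$ ($o = 14^{2} = 196$)
$\left(o - 2039\right) \left(2637 - 4670\right) = \left(196 - 2039\right) \left(2637 - 4670\right) = \left(-1843\right) \left(-2033\right) = 3746819$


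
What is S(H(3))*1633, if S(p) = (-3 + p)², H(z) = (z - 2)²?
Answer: 6532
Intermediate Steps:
H(z) = (-2 + z)²
S(H(3))*1633 = (-3 + (-2 + 3)²)²*1633 = (-3 + 1²)²*1633 = (-3 + 1)²*1633 = (-2)²*1633 = 4*1633 = 6532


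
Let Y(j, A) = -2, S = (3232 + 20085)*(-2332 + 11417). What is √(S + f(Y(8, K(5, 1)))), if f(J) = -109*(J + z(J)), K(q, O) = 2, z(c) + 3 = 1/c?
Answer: √847342178/2 ≈ 14555.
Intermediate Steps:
z(c) = -3 + 1/c
S = 211834945 (S = 23317*9085 = 211834945)
f(J) = 327 - 109*J - 109/J (f(J) = -109*(J + (-3 + 1/J)) = -109*(-3 + J + 1/J) = 327 - 109*J - 109/J)
√(S + f(Y(8, K(5, 1)))) = √(211834945 + (327 - 109*(-2) - 109/(-2))) = √(211834945 + (327 + 218 - 109*(-½))) = √(211834945 + (327 + 218 + 109/2)) = √(211834945 + 1199/2) = √(423671089/2) = √847342178/2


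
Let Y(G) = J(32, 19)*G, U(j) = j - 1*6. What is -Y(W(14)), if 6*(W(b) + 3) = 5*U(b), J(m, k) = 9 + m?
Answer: -451/3 ≈ -150.33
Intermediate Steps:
U(j) = -6 + j (U(j) = j - 6 = -6 + j)
W(b) = -8 + 5*b/6 (W(b) = -3 + (5*(-6 + b))/6 = -3 + (-30 + 5*b)/6 = -3 + (-5 + 5*b/6) = -8 + 5*b/6)
Y(G) = 41*G (Y(G) = (9 + 32)*G = 41*G)
-Y(W(14)) = -41*(-8 + (5/6)*14) = -41*(-8 + 35/3) = -41*11/3 = -1*451/3 = -451/3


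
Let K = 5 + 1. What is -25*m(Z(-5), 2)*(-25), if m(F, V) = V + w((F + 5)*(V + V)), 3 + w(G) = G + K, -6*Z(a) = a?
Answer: 53125/3 ≈ 17708.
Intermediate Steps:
K = 6
Z(a) = -a/6
w(G) = 3 + G (w(G) = -3 + (G + 6) = -3 + (6 + G) = 3 + G)
m(F, V) = 3 + V + 2*V*(5 + F) (m(F, V) = V + (3 + (F + 5)*(V + V)) = V + (3 + (5 + F)*(2*V)) = V + (3 + 2*V*(5 + F)) = 3 + V + 2*V*(5 + F))
-25*m(Z(-5), 2)*(-25) = -25*(3 + 2 + 2*2*(5 - ⅙*(-5)))*(-25) = -25*(3 + 2 + 2*2*(5 + ⅚))*(-25) = -25*(3 + 2 + 2*2*(35/6))*(-25) = -25*(3 + 2 + 70/3)*(-25) = -25*85/3*(-25) = -2125/3*(-25) = 53125/3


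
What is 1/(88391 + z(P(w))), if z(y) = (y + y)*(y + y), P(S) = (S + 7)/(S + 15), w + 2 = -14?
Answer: 1/88715 ≈ 1.1272e-5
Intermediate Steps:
w = -16 (w = -2 - 14 = -16)
P(S) = (7 + S)/(15 + S)
z(y) = 4*y² (z(y) = (2*y)*(2*y) = 4*y²)
1/(88391 + z(P(w))) = 1/(88391 + 4*((7 - 16)/(15 - 16))²) = 1/(88391 + 4*(-9/(-1))²) = 1/(88391 + 4*(-1*(-9))²) = 1/(88391 + 4*9²) = 1/(88391 + 4*81) = 1/(88391 + 324) = 1/88715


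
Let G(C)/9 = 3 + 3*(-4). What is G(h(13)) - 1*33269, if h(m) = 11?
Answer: -33350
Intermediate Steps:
G(C) = -81 (G(C) = 9*(3 + 3*(-4)) = 9*(3 - 12) = 9*(-9) = -81)
G(h(13)) - 1*33269 = -81 - 1*33269 = -81 - 33269 = -33350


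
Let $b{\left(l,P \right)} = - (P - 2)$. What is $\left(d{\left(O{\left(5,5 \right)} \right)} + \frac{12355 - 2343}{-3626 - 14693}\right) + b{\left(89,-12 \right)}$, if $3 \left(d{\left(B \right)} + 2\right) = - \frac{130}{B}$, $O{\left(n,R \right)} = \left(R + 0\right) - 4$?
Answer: $- \frac{1752022}{54957} \approx -31.88$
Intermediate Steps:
$b{\left(l,P \right)} = 2 - P$ ($b{\left(l,P \right)} = - (-2 + P) = 2 - P$)
$O{\left(n,R \right)} = -4 + R$ ($O{\left(n,R \right)} = R - 4 = -4 + R$)
$d{\left(B \right)} = -2 - \frac{130}{3 B}$ ($d{\left(B \right)} = -2 + \frac{\left(-130\right) \frac{1}{B}}{3} = -2 - \frac{130}{3 B}$)
$\left(d{\left(O{\left(5,5 \right)} \right)} + \frac{12355 - 2343}{-3626 - 14693}\right) + b{\left(89,-12 \right)} = \left(\left(-2 - \frac{130}{3 \left(-4 + 5\right)}\right) + \frac{12355 - 2343}{-3626 - 14693}\right) + \left(2 - -12\right) = \left(\left(-2 - \frac{130}{3 \cdot 1}\right) + \frac{10012}{-18319}\right) + \left(2 + 12\right) = \left(\left(-2 - \frac{130}{3}\right) + 10012 \left(- \frac{1}{18319}\right)\right) + 14 = \left(\left(-2 - \frac{130}{3}\right) - \frac{10012}{18319}\right) + 14 = \left(- \frac{136}{3} - \frac{10012}{18319}\right) + 14 = - \frac{2521420}{54957} + 14 = - \frac{1752022}{54957}$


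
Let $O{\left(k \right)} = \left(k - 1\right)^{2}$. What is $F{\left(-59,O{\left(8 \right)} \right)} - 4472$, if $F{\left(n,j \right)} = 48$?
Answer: $-4424$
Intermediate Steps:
$O{\left(k \right)} = \left(-1 + k\right)^{2}$
$F{\left(-59,O{\left(8 \right)} \right)} - 4472 = 48 - 4472 = -4424$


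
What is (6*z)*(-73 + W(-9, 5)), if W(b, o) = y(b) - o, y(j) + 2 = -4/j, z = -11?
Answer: 15752/3 ≈ 5250.7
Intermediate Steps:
y(j) = -2 - 4/j
W(b, o) = -2 - o - 4/b (W(b, o) = (-2 - 4/b) - o = -2 - o - 4/b)
(6*z)*(-73 + W(-9, 5)) = (6*(-11))*(-73 + (-2 - 1*5 - 4/(-9))) = -66*(-73 + (-2 - 5 - 4*(-⅑))) = -66*(-73 + (-2 - 5 + 4/9)) = -66*(-73 - 59/9) = -66*(-716/9) = 15752/3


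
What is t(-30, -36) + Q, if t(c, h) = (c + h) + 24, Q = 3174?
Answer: 3132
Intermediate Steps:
t(c, h) = 24 + c + h
t(-30, -36) + Q = (24 - 30 - 36) + 3174 = -42 + 3174 = 3132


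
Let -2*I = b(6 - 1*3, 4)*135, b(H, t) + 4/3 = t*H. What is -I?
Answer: 720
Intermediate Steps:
b(H, t) = -4/3 + H*t (b(H, t) = -4/3 + t*H = -4/3 + H*t)
I = -720 (I = -(-4/3 + (6 - 1*3)*4)*135/2 = -(-4/3 + (6 - 3)*4)*135/2 = -(-4/3 + 3*4)*135/2 = -(-4/3 + 12)*135/2 = -16*135/3 = -½*1440 = -720)
-I = -1*(-720) = 720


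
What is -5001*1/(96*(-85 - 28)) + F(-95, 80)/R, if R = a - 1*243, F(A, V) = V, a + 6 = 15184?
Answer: 5037185/10800992 ≈ 0.46636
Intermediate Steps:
a = 15178 (a = -6 + 15184 = 15178)
R = 14935 (R = 15178 - 1*243 = 15178 - 243 = 14935)
-5001*1/(96*(-85 - 28)) + F(-95, 80)/R = -5001*1/(96*(-85 - 28)) + 80/14935 = -5001/((-113*96)) + 80*(1/14935) = -5001/(-10848) + 16/2987 = -5001*(-1/10848) + 16/2987 = 1667/3616 + 16/2987 = 5037185/10800992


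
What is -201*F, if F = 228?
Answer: -45828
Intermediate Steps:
-201*F = -201*228 = -45828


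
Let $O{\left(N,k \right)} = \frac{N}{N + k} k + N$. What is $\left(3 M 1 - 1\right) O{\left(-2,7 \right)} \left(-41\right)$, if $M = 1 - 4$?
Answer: $-1968$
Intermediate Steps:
$O{\left(N,k \right)} = N + \frac{N k}{N + k}$ ($O{\left(N,k \right)} = \frac{N k}{N + k} + N = N + \frac{N k}{N + k}$)
$M = -3$
$\left(3 M 1 - 1\right) O{\left(-2,7 \right)} \left(-41\right) = \left(3 \left(\left(-3\right) 1\right) - 1\right) \left(- \frac{2 \left(-2 + 2 \cdot 7\right)}{-2 + 7}\right) \left(-41\right) = \left(3 \left(-3\right) - 1\right) \left(- \frac{2 \left(-2 + 14\right)}{5}\right) \left(-41\right) = \left(-9 - 1\right) \left(\left(-2\right) \frac{1}{5} \cdot 12\right) \left(-41\right) = \left(-10\right) \left(- \frac{24}{5}\right) \left(-41\right) = 48 \left(-41\right) = -1968$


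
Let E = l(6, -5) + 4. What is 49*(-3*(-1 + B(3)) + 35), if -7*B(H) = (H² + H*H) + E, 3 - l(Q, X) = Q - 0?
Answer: 2261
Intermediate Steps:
l(Q, X) = 3 - Q (l(Q, X) = 3 - (Q - 0) = 3 - (Q - 1*0) = 3 - (Q + 0) = 3 - Q)
E = 1 (E = (3 - 1*6) + 4 = (3 - 6) + 4 = -3 + 4 = 1)
B(H) = -⅐ - 2*H²/7 (B(H) = -((H² + H*H) + 1)/7 = -((H² + H²) + 1)/7 = -(2*H² + 1)/7 = -(1 + 2*H²)/7 = -⅐ - 2*H²/7)
49*(-3*(-1 + B(3)) + 35) = 49*(-3*(-1 + (-⅐ - 2/7*3²)) + 35) = 49*(-3*(-1 + (-⅐ - 2/7*9)) + 35) = 49*(-3*(-1 + (-⅐ - 18/7)) + 35) = 49*(-3*(-1 - 19/7) + 35) = 49*(-3*(-26/7) + 35) = 49*(78/7 + 35) = 49*(323/7) = 2261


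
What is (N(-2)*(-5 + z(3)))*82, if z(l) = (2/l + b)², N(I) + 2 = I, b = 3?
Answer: -24928/9 ≈ -2769.8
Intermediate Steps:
N(I) = -2 + I
z(l) = (3 + 2/l)² (z(l) = (2/l + 3)² = (3 + 2/l)²)
(N(-2)*(-5 + z(3)))*82 = ((-2 - 2)*(-5 + (2 + 3*3)²/3²))*82 = -4*(-5 + (2 + 9)²/9)*82 = -4*(-5 + (⅑)*11²)*82 = -4*(-5 + (⅑)*121)*82 = -4*(-5 + 121/9)*82 = -4*76/9*82 = -304/9*82 = -24928/9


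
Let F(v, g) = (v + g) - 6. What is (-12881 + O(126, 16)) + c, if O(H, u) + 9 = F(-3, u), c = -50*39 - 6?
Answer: -14839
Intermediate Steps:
c = -1956 (c = -1950 - 6 = -1956)
F(v, g) = -6 + g + v (F(v, g) = (g + v) - 6 = -6 + g + v)
O(H, u) = -18 + u (O(H, u) = -9 + (-6 + u - 3) = -9 + (-9 + u) = -18 + u)
(-12881 + O(126, 16)) + c = (-12881 + (-18 + 16)) - 1956 = (-12881 - 2) - 1956 = -12883 - 1956 = -14839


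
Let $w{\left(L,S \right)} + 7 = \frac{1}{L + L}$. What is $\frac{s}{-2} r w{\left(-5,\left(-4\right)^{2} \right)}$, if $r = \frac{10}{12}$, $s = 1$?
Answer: $\frac{71}{24} \approx 2.9583$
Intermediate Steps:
$w{\left(L,S \right)} = -7 + \frac{1}{2 L}$ ($w{\left(L,S \right)} = -7 + \frac{1}{L + L} = -7 + \frac{1}{2 L}$)
$r = \frac{5}{6}$ ($r = 10 \cdot \frac{1}{12} = \frac{5}{6} \approx 0.83333$)
$\frac{s}{-2} r w{\left(-5,\left(-4\right)^{2} \right)} = 1 \frac{1}{-2} \cdot \frac{5}{6} \left(-7 + \frac{1}{2 \left(-5\right)}\right) = 1 \left(- \frac{1}{2}\right) \frac{5}{6} \left(-7 + \frac{1}{2} \left(- \frac{1}{5}\right)\right) = \left(- \frac{1}{2}\right) \frac{5}{6} \left(-7 - \frac{1}{10}\right) = \left(- \frac{5}{12}\right) \left(- \frac{71}{10}\right) = \frac{71}{24}$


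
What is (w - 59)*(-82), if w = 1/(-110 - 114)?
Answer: 541897/112 ≈ 4838.4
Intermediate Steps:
w = -1/224 (w = 1/(-224) = -1/224 ≈ -0.0044643)
(w - 59)*(-82) = (-1/224 - 59)*(-82) = -13217/224*(-82) = 541897/112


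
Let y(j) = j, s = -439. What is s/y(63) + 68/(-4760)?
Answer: -4399/630 ≈ -6.9825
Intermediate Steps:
s/y(63) + 68/(-4760) = -439/63 + 68/(-4760) = -439*1/63 + 68*(-1/4760) = -439/63 - 1/70 = -4399/630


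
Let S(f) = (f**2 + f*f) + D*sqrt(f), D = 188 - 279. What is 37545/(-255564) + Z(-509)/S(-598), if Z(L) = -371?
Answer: -826391795911/5605351062324 - 2597*I*sqrt(598)/39348264254 ≈ -0.14743 - 1.614e-6*I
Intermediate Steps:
D = -91
S(f) = -91*sqrt(f) + 2*f**2 (S(f) = (f**2 + f*f) - 91*sqrt(f) = (f**2 + f**2) - 91*sqrt(f) = 2*f**2 - 91*sqrt(f) = -91*sqrt(f) + 2*f**2)
37545/(-255564) + Z(-509)/S(-598) = 37545/(-255564) - 371/(-91*I*sqrt(598) + 2*(-598)**2) = 37545*(-1/255564) - 371/(-91*I*sqrt(598) + 2*357604) = -12515/85188 - 371/(-91*I*sqrt(598) + 715208) = -12515/85188 - 371/(715208 - 91*I*sqrt(598))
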